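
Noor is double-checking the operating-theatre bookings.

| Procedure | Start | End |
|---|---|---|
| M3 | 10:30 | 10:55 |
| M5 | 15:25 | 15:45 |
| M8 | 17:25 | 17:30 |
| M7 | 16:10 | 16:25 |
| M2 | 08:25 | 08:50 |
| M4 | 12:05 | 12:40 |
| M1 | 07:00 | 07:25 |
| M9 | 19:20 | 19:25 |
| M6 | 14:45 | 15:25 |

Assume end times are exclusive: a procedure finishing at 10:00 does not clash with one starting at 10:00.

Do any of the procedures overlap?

Two intervals overlap when each starts before the other ends.
Sorted by start: M1, M2, M3, M4, M6, M5, M7, M8, M9.
M2 starts after M1 ends, so nothing later overlaps M1 either.
M3 starts after M2 ends, so nothing later overlaps M2 either.
M4 starts after M3 ends, so nothing later overlaps M3 either.
M6 starts after M4 ends, so nothing later overlaps M4 either.
M5 starts exactly when M6 ends (back-to-back, no overlap), so nothing later overlaps M6 either.
M7 starts after M5 ends, so nothing later overlaps M5 either.
M8 starts after M7 ends, so nothing later overlaps M7 either.
M9 starts after M8 ends.
Every pair is clear; the schedule has no overlaps.

No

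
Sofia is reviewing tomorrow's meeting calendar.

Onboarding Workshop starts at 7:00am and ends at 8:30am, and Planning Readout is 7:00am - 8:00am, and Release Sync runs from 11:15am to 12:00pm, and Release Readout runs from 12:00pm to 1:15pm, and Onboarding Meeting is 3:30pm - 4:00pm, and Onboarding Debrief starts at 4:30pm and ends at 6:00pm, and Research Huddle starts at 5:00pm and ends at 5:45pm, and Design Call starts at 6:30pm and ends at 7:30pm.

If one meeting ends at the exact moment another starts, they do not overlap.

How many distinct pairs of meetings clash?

Sorted by start: Onboarding Workshop, Planning Readout, Release Sync, Release Readout, Onboarding Meeting, Onboarding Debrief, Research Huddle, Design Call.
Planning Readout starts before Onboarding Workshop ends → Onboarding Workshop and Planning Readout overlap.
Release Sync starts after Onboarding Workshop ends, so Onboarding Workshop has no further overlaps.
Release Sync starts after Planning Readout ends, so Planning Readout has no further overlaps.
Release Readout starts exactly when Release Sync ends (back-to-back, no overlap), so Release Sync has no further overlaps.
Onboarding Meeting starts after Release Readout ends, so Release Readout has no further overlaps.
Onboarding Debrief starts after Onboarding Meeting ends, so Onboarding Meeting has no further overlaps.
Research Huddle starts before Onboarding Debrief ends → Onboarding Debrief and Research Huddle overlap.
Design Call starts after Onboarding Debrief ends.
Design Call starts after Research Huddle ends.
Overlapping pairs: Onboarding Debrief & Research Huddle, Onboarding Workshop & Planning Readout — 2 in total.

2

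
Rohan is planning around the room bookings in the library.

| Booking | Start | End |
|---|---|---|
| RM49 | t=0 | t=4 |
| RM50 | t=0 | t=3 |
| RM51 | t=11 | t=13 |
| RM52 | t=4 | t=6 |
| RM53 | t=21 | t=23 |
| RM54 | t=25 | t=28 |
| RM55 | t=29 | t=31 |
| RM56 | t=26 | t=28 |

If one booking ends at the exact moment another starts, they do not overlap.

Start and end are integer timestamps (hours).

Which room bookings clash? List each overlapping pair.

RM49 & RM50, RM54 & RM56

Sorted by start: RM49, RM50, RM52, RM51, RM53, RM54, RM56, RM55.
RM50 starts before RM49 ends → RM49 and RM50 overlap.
RM52 starts exactly when RM49 ends (back-to-back, no overlap), so nothing later overlaps RM49 either.
RM52 starts after RM50 ends, so nothing later overlaps RM50 either.
RM51 starts after RM52 ends, so nothing later overlaps RM52 either.
RM53 starts after RM51 ends, so nothing later overlaps RM51 either.
RM54 starts after RM53 ends, so nothing later overlaps RM53 either.
RM56 starts before RM54 ends → RM54 and RM56 overlap.
RM55 starts after RM54 ends.
RM55 starts after RM56 ends.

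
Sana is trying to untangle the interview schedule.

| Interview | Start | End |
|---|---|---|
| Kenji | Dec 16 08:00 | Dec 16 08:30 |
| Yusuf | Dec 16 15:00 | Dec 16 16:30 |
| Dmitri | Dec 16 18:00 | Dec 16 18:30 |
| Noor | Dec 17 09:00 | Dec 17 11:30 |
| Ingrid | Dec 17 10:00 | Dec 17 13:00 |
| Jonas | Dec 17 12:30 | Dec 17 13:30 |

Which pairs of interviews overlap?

Two intervals overlap when each starts before the other ends.
Sorted by start: Kenji, Yusuf, Dmitri, Noor, Ingrid, Jonas.
Yusuf starts after Kenji ends; Kenji is clear from here.
Dmitri starts after Yusuf ends; Yusuf is clear from here.
Noor starts after Dmitri ends; Dmitri is clear from here.
Ingrid starts before Noor ends → Noor and Ingrid overlap.
Jonas starts after Noor ends.
Jonas starts before Ingrid ends → Ingrid and Jonas overlap.

Ingrid & Jonas, Ingrid & Noor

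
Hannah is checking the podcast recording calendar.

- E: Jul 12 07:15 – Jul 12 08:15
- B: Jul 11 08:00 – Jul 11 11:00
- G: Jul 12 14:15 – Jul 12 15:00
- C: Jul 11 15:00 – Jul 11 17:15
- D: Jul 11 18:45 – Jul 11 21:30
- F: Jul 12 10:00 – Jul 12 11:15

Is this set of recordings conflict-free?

Two intervals overlap when each starts before the other ends.
Sorted by start: B, C, D, E, F, G.
C starts after B ends, so B has no further overlaps.
D starts after C ends, so C has no further overlaps.
E starts after D ends, so D has no further overlaps.
F starts after E ends, so E has no further overlaps.
G starts after F ends.
Every pair is clear; the schedule has no overlaps.

Yes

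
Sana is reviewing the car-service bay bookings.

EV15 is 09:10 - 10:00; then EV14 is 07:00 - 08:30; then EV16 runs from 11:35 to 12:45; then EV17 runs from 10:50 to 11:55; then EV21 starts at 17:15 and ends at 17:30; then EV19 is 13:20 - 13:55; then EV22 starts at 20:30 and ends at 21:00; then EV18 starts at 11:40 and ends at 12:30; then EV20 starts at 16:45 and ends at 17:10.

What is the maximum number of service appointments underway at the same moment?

Sort all start/end points and keep a running count:
07:00 start EV14 → 1
08:30 end EV14 → 0
09:10 start EV15 → 1
10:00 end EV15 → 0
10:50 start EV17 → 1
11:35 start EV16 → 2
11:40 start EV18 → 3
11:55 end EV17 → 2
12:30 end EV18 → 1
12:45 end EV16 → 0
13:20 start EV19 → 1
13:55 end EV19 → 0
16:45 start EV20 → 1
17:10 end EV20 → 0
17:15 start EV21 → 1
17:30 end EV21 → 0
20:30 start EV22 → 1
21:00 end EV22 → 0
Peak is 3, at 11:40 (EV16, EV17, EV18).

3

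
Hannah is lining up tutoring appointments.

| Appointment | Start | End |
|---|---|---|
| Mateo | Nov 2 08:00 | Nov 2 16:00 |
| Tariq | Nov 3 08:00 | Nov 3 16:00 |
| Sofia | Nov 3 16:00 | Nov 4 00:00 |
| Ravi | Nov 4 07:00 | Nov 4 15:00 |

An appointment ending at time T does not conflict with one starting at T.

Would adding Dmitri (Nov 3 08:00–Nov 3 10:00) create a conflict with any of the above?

Mateo: ends Nov 2 16:00 at or before Dmitri starts Nov 3 08:00 → clear.
Tariq: starts Nov 3 08:00 before Dmitri ends Nov 3 10:00, and ends Nov 3 16:00 after Dmitri starts Nov 3 08:00 → overlap.
Sofia: starts Nov 3 16:00 at or after Dmitri ends Nov 3 10:00 → clear.
Ravi: starts Nov 4 07:00 at or after Dmitri ends Nov 3 10:00 → clear.
Dmitri overlaps Tariq.

Yes — it overlaps Tariq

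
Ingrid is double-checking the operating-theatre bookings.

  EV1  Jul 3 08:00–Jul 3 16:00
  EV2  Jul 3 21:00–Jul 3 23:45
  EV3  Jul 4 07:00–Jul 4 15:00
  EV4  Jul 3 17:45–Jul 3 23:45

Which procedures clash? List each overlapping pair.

Two intervals overlap when each starts before the other ends.
Sorted by start: EV1, EV4, EV2, EV3.
EV4 starts after EV1 ends; EV1 is clear from here.
EV2 starts before EV4 ends → EV4 and EV2 overlap.
EV3 starts after EV4 ends.
EV3 starts after EV2 ends.

EV2 & EV4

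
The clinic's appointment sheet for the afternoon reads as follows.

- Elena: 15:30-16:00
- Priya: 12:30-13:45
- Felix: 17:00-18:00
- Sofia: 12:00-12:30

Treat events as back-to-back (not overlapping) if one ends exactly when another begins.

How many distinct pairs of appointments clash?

0

Sorted by start: Sofia, Priya, Elena, Felix.
Priya starts exactly when Sofia ends (back-to-back, no overlap); Sofia is clear from here.
Elena starts after Priya ends; Priya is clear from here.
Felix starts after Elena ends.
No pair overlaps.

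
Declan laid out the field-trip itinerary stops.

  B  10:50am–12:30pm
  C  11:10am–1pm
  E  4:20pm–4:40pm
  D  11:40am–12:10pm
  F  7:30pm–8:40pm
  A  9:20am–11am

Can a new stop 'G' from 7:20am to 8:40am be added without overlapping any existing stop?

Yes — the slot is free

A: starts 9:20am at or after G ends 8:40am → clear.
B: starts 10:50am at or after G ends 8:40am → clear.
C: starts 11:10am at or after G ends 8:40am → clear.
D: starts 11:40am at or after G ends 8:40am → clear.
E: starts 4:20pm at or after G ends 8:40am → clear.
F: starts 7:30pm at or after G ends 8:40am → clear.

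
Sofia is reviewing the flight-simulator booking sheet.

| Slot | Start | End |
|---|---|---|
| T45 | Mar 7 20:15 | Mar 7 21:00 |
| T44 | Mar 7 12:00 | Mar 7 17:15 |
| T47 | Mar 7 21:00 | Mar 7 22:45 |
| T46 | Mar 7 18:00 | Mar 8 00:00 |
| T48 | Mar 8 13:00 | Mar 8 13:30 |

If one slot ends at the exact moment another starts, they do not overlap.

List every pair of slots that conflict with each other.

T45 & T46, T46 & T47

Sorted by start: T44, T46, T45, T47, T48.
T46 starts after T44 ends — done with T44.
T45 starts before T46 ends → T46 and T45 overlap.
T47 starts before T46 ends → T46 and T47 overlap.
T48 starts after T46 ends.
T47 starts exactly when T45 ends (back-to-back, no overlap) — done with T45.
T48 starts after T47 ends.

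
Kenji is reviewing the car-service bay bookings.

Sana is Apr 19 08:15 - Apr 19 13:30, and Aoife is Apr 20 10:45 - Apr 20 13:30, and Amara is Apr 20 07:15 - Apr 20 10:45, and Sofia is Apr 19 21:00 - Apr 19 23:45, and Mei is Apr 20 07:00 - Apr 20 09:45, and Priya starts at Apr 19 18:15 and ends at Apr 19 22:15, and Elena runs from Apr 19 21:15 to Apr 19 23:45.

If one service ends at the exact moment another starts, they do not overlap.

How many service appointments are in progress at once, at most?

3

Sweep the timeline, counting +1 at each start and −1 at each end (ends before starts at a tie):
Apr 19 08:15 start Sana → 1
Apr 19 13:30 end Sana → 0
Apr 19 18:15 start Priya → 1
Apr 19 21:00 start Sofia → 2
Apr 19 21:15 start Elena → 3
Apr 19 22:15 end Priya → 2
Apr 19 23:45 end Elena → 1
Apr 19 23:45 end Sofia → 0
Apr 20 07:00 start Mei → 1
Apr 20 07:15 start Amara → 2
Apr 20 09:45 end Mei → 1
Apr 20 10:45 end Amara → 0
Apr 20 10:45 start Aoife → 1
Apr 20 13:30 end Aoife → 0
Peak is 3, at Apr 19 21:15 (Elena, Priya, Sofia).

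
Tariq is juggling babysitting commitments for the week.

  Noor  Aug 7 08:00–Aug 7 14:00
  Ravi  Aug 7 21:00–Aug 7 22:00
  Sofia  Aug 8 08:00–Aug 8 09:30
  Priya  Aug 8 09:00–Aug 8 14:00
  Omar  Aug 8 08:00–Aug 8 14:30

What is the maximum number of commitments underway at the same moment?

Sort all start/end points and keep a running count:
Aug 7 08:00 start Noor → 1
Aug 7 14:00 end Noor → 0
Aug 7 21:00 start Ravi → 1
Aug 7 22:00 end Ravi → 0
Aug 8 08:00 start Omar → 1
Aug 8 08:00 start Sofia → 2
Aug 8 09:00 start Priya → 3
Aug 8 09:30 end Sofia → 2
Aug 8 14:00 end Priya → 1
Aug 8 14:30 end Omar → 0
Peak is 3, at Aug 8 09:00 (Omar, Priya, Sofia).

3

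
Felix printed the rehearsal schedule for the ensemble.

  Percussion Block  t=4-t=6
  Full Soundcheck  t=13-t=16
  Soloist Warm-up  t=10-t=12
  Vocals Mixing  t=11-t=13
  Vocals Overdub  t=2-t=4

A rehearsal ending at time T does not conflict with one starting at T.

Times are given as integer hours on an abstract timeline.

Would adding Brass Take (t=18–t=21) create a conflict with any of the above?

No — it doesn't clash with anything

Vocals Overdub: ends t=4 at or before Brass Take starts t=18 → clear.
Percussion Block: ends t=6 at or before Brass Take starts t=18 → clear.
Soloist Warm-up: ends t=12 at or before Brass Take starts t=18 → clear.
Vocals Mixing: ends t=13 at or before Brass Take starts t=18 → clear.
Full Soundcheck: ends t=16 at or before Brass Take starts t=18 → clear.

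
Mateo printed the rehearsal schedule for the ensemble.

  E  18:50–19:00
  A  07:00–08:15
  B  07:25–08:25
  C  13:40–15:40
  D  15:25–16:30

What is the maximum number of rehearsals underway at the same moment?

Sort all start/end points and keep a running count:
07:00 start A → 1
07:25 start B → 2
08:15 end A → 1
08:25 end B → 0
13:40 start C → 1
15:25 start D → 2
15:40 end C → 1
16:30 end D → 0
18:50 start E → 1
19:00 end E → 0
Peak is 2, at 07:25 (A, B).

2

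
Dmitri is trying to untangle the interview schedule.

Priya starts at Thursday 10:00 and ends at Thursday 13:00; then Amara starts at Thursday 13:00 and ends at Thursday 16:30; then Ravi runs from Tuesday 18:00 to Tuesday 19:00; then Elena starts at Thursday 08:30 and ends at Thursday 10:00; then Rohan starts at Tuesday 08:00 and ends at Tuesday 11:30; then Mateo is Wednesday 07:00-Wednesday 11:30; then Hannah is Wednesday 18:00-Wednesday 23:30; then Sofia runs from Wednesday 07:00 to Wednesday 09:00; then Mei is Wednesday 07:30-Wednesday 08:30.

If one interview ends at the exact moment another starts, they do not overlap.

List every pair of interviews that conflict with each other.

Mateo & Mei, Mateo & Sofia, Mei & Sofia

Sorted by start: Rohan, Ravi, Sofia, Mateo, Mei, Hannah, Elena, Priya, Amara.
Ravi starts after Rohan ends, so nothing later overlaps Rohan either.
Sofia starts after Ravi ends, so nothing later overlaps Ravi either.
Mateo starts before Sofia ends → Sofia and Mateo overlap.
Mei starts before Sofia ends → Sofia and Mei overlap.
Hannah starts after Sofia ends, so nothing later overlaps Sofia either.
Mei starts before Mateo ends → Mateo and Mei overlap.
Hannah starts after Mateo ends, so nothing later overlaps Mateo either.
Hannah starts after Mei ends, so nothing later overlaps Mei either.
Elena starts after Hannah ends, so nothing later overlaps Hannah either.
Priya starts exactly when Elena ends (back-to-back, no overlap), so nothing later overlaps Elena either.
Amara starts exactly when Priya ends (back-to-back, no overlap).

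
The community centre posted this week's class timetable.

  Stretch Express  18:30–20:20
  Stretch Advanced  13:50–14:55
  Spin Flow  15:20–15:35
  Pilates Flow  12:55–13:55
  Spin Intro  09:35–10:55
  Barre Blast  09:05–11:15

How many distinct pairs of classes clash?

2

Sorted by start: Barre Blast, Spin Intro, Pilates Flow, Stretch Advanced, Spin Flow, Stretch Express.
Spin Intro starts before Barre Blast ends → Barre Blast and Spin Intro overlap.
Pilates Flow starts after Barre Blast ends — done with Barre Blast.
Pilates Flow starts after Spin Intro ends — done with Spin Intro.
Stretch Advanced starts before Pilates Flow ends → Pilates Flow and Stretch Advanced overlap.
Spin Flow starts after Pilates Flow ends — done with Pilates Flow.
Spin Flow starts after Stretch Advanced ends — done with Stretch Advanced.
Stretch Express starts after Spin Flow ends.
Overlapping pairs: Barre Blast & Spin Intro, Pilates Flow & Stretch Advanced — 2 in total.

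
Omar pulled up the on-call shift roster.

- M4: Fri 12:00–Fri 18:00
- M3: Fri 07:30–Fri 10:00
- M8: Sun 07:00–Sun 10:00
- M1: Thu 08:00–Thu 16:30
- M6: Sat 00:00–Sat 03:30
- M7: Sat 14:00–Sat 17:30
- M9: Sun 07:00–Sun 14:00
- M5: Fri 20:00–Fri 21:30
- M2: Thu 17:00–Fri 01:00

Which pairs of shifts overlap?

Sorted by start: M1, M2, M3, M4, M5, M6, M7, M8, M9.
M2 starts after M1 ends, so M1 has no further overlaps.
M3 starts after M2 ends, so M2 has no further overlaps.
M4 starts after M3 ends, so M3 has no further overlaps.
M5 starts after M4 ends, so M4 has no further overlaps.
M6 starts after M5 ends, so M5 has no further overlaps.
M7 starts after M6 ends, so M6 has no further overlaps.
M8 starts after M7 ends, so M7 has no further overlaps.
M9 starts before M8 ends → M8 and M9 overlap.

M8 & M9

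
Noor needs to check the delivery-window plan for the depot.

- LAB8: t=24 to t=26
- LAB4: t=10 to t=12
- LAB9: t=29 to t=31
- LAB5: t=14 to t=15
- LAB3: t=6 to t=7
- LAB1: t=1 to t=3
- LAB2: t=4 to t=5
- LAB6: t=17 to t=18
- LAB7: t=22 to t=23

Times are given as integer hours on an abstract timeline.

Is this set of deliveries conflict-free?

Sorted by start: LAB1, LAB2, LAB3, LAB4, LAB5, LAB6, LAB7, LAB8, LAB9.
LAB2 starts after LAB1 ends; LAB1 is clear from here.
LAB3 starts after LAB2 ends; LAB2 is clear from here.
LAB4 starts after LAB3 ends; LAB3 is clear from here.
LAB5 starts after LAB4 ends; LAB4 is clear from here.
LAB6 starts after LAB5 ends; LAB5 is clear from here.
LAB7 starts after LAB6 ends; LAB6 is clear from here.
LAB8 starts after LAB7 ends; LAB7 is clear from here.
LAB9 starts after LAB8 ends.
Every pair is clear; the schedule has no overlaps.

Yes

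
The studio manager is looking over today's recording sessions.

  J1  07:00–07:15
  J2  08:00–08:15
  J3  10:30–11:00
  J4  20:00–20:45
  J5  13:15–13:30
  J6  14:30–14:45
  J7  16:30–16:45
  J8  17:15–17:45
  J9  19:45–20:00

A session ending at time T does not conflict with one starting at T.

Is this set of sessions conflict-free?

Check each pair: they overlap iff neither finishes before the other starts.
Sorted by start: J1, J2, J3, J5, J6, J7, J8, J9, J4.
J2 starts after J1 ends; J1 is clear from here.
J3 starts after J2 ends; J2 is clear from here.
J5 starts after J3 ends; J3 is clear from here.
J6 starts after J5 ends; J5 is clear from here.
J7 starts after J6 ends; J6 is clear from here.
J8 starts after J7 ends; J7 is clear from here.
J9 starts after J8 ends; J8 is clear from here.
J4 starts exactly when J9 ends (back-to-back, no overlap).
Every pair is clear; the schedule has no overlaps.

Yes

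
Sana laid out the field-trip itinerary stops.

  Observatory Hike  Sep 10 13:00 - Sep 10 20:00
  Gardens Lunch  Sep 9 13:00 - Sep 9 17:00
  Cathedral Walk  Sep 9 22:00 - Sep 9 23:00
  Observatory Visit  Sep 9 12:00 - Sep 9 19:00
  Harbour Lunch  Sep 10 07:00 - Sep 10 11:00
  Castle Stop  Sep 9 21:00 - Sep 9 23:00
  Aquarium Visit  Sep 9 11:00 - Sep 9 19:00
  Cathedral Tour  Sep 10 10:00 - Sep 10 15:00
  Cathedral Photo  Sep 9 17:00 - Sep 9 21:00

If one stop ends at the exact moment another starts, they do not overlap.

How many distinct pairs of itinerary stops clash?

Sorted by start: Aquarium Visit, Observatory Visit, Gardens Lunch, Cathedral Photo, Castle Stop, Cathedral Walk, Harbour Lunch, Cathedral Tour, Observatory Hike.
Observatory Visit starts before Aquarium Visit ends → Aquarium Visit and Observatory Visit overlap.
Gardens Lunch starts before Aquarium Visit ends → Aquarium Visit and Gardens Lunch overlap.
Cathedral Photo starts before Aquarium Visit ends → Aquarium Visit and Cathedral Photo overlap.
Castle Stop starts after Aquarium Visit ends; Aquarium Visit is clear from here.
Gardens Lunch starts before Observatory Visit ends → Observatory Visit and Gardens Lunch overlap.
Cathedral Photo starts before Observatory Visit ends → Observatory Visit and Cathedral Photo overlap.
Castle Stop starts after Observatory Visit ends; Observatory Visit is clear from here.
Cathedral Photo starts exactly when Gardens Lunch ends (back-to-back, no overlap); Gardens Lunch is clear from here.
Castle Stop starts exactly when Cathedral Photo ends (back-to-back, no overlap); Cathedral Photo is clear from here.
Cathedral Walk starts before Castle Stop ends → Castle Stop and Cathedral Walk overlap.
Harbour Lunch starts after Castle Stop ends; Castle Stop is clear from here.
Harbour Lunch starts after Cathedral Walk ends; Cathedral Walk is clear from here.
Cathedral Tour starts before Harbour Lunch ends → Harbour Lunch and Cathedral Tour overlap.
Observatory Hike starts after Harbour Lunch ends.
Observatory Hike starts before Cathedral Tour ends → Cathedral Tour and Observatory Hike overlap.
Overlapping pairs: Aquarium Visit & Cathedral Photo, Aquarium Visit & Gardens Lunch, Aquarium Visit & Observatory Visit, Castle Stop & Cathedral Walk, Cathedral Photo & Observatory Visit, Cathedral Tour & Harbour Lunch, Cathedral Tour & Observatory Hike, Gardens Lunch & Observatory Visit — 8 in total.

8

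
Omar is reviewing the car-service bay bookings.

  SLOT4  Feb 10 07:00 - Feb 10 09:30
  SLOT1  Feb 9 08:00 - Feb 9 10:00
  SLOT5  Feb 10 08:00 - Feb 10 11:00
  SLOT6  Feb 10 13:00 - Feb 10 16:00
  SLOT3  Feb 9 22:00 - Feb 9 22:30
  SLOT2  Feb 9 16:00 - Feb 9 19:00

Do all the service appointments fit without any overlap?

Check each pair: they overlap iff neither finishes before the other starts.
Sorted by start: SLOT1, SLOT2, SLOT3, SLOT4, SLOT5, SLOT6.
SLOT2 starts after SLOT1 ends — done with SLOT1.
SLOT3 starts after SLOT2 ends — done with SLOT2.
SLOT4 starts after SLOT3 ends — done with SLOT3.
SLOT5 starts before SLOT4 ends → SLOT4 and SLOT5 overlap.
That's a conflict, so the schedule is not conflict-free.

No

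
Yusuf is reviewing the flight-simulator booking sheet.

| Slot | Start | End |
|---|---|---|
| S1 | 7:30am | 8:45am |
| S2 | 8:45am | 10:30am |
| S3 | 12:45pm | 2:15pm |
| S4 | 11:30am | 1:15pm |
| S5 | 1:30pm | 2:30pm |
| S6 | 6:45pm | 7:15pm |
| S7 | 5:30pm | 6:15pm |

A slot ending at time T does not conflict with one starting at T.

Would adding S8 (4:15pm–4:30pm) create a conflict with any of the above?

S1: ends 8:45am at or before S8 starts 4:15pm → clear.
S2: ends 10:30am at or before S8 starts 4:15pm → clear.
S4: ends 1:15pm at or before S8 starts 4:15pm → clear.
S3: ends 2:15pm at or before S8 starts 4:15pm → clear.
S5: ends 2:30pm at or before S8 starts 4:15pm → clear.
S7: starts 5:30pm at or after S8 ends 4:30pm → clear.
S6: starts 6:45pm at or after S8 ends 4:30pm → clear.

No — it doesn't clash with anything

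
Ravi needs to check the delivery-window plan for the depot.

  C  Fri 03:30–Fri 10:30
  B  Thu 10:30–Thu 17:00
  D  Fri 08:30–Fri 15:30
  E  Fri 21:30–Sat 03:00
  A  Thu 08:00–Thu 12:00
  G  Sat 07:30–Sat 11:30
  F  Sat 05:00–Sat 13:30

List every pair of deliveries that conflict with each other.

A & B, C & D, F & G

Two intervals overlap when each starts before the other ends.
Sorted by start: A, B, C, D, E, F, G.
B starts before A ends → A and B overlap.
C starts after A ends; A is clear from here.
C starts after B ends; B is clear from here.
D starts before C ends → C and D overlap.
E starts after C ends; C is clear from here.
E starts after D ends; D is clear from here.
F starts after E ends; E is clear from here.
G starts before F ends → F and G overlap.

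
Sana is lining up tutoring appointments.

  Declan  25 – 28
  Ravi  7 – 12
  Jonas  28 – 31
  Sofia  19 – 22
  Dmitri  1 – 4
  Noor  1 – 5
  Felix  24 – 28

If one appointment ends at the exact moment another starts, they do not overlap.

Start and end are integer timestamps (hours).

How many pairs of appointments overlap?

Check each pair: they overlap iff neither finishes before the other starts.
Sorted by start: Dmitri, Noor, Ravi, Sofia, Felix, Declan, Jonas.
Noor starts before Dmitri ends → Dmitri and Noor overlap.
Ravi starts after Dmitri ends; Dmitri is clear from here.
Ravi starts after Noor ends; Noor is clear from here.
Sofia starts after Ravi ends; Ravi is clear from here.
Felix starts after Sofia ends; Sofia is clear from here.
Declan starts before Felix ends → Felix and Declan overlap.
Jonas starts exactly when Felix ends (back-to-back, no overlap).
Jonas starts exactly when Declan ends (back-to-back, no overlap).
Overlapping pairs: Declan & Felix, Dmitri & Noor — 2 in total.

2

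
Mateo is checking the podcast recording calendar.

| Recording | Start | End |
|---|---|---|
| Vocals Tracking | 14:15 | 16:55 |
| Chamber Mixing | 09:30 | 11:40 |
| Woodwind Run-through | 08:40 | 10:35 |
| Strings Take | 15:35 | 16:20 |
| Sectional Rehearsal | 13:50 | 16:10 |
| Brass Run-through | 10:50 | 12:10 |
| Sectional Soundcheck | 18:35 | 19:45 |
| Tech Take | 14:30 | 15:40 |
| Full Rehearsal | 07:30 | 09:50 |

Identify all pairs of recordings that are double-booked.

Brass Run-through & Chamber Mixing, Chamber Mixing & Full Rehearsal, Chamber Mixing & Woodwind Run-through, Full Rehearsal & Woodwind Run-through, Sectional Rehearsal & Strings Take, Sectional Rehearsal & Tech Take, Sectional Rehearsal & Vocals Tracking, Strings Take & Tech Take, Strings Take & Vocals Tracking, Tech Take & Vocals Tracking

Sorted by start: Full Rehearsal, Woodwind Run-through, Chamber Mixing, Brass Run-through, Sectional Rehearsal, Vocals Tracking, Tech Take, Strings Take, Sectional Soundcheck.
Woodwind Run-through starts before Full Rehearsal ends → Full Rehearsal and Woodwind Run-through overlap.
Chamber Mixing starts before Full Rehearsal ends → Full Rehearsal and Chamber Mixing overlap.
Brass Run-through starts after Full Rehearsal ends; Full Rehearsal is clear from here.
Chamber Mixing starts before Woodwind Run-through ends → Woodwind Run-through and Chamber Mixing overlap.
Brass Run-through starts after Woodwind Run-through ends; Woodwind Run-through is clear from here.
Brass Run-through starts before Chamber Mixing ends → Chamber Mixing and Brass Run-through overlap.
Sectional Rehearsal starts after Chamber Mixing ends; Chamber Mixing is clear from here.
Sectional Rehearsal starts after Brass Run-through ends; Brass Run-through is clear from here.
Vocals Tracking starts before Sectional Rehearsal ends → Sectional Rehearsal and Vocals Tracking overlap.
Tech Take starts before Sectional Rehearsal ends → Sectional Rehearsal and Tech Take overlap.
Strings Take starts before Sectional Rehearsal ends → Sectional Rehearsal and Strings Take overlap.
Sectional Soundcheck starts after Sectional Rehearsal ends.
Tech Take starts before Vocals Tracking ends → Vocals Tracking and Tech Take overlap.
Strings Take starts before Vocals Tracking ends → Vocals Tracking and Strings Take overlap.
Sectional Soundcheck starts after Vocals Tracking ends.
Strings Take starts before Tech Take ends → Tech Take and Strings Take overlap.
Sectional Soundcheck starts after Tech Take ends.
Sectional Soundcheck starts after Strings Take ends.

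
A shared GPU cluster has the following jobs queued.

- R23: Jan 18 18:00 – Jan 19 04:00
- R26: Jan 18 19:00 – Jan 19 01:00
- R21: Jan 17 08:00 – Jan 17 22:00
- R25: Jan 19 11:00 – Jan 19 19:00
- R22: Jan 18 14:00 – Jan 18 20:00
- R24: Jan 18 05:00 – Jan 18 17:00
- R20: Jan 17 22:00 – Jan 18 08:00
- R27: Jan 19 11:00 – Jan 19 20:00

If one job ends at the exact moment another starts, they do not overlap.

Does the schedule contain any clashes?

Sorted by start: R21, R20, R24, R22, R23, R26, R25, R27.
R20 starts exactly when R21 ends (back-to-back, no overlap), so nothing later overlaps R21 either.
R24 starts before R20 ends → R20 and R24 overlap.
That's a conflict, so the schedule is not conflict-free.

Yes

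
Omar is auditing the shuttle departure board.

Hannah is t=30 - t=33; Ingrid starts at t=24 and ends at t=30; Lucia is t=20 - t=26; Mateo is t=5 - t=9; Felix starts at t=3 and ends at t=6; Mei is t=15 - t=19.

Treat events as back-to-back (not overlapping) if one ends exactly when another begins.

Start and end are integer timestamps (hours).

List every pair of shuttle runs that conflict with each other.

Two intervals overlap when each starts before the other ends.
Sorted by start: Felix, Mateo, Mei, Lucia, Ingrid, Hannah.
Mateo starts before Felix ends → Felix and Mateo overlap.
Mei starts after Felix ends; Felix is clear from here.
Mei starts after Mateo ends; Mateo is clear from here.
Lucia starts after Mei ends; Mei is clear from here.
Ingrid starts before Lucia ends → Lucia and Ingrid overlap.
Hannah starts after Lucia ends.
Hannah starts exactly when Ingrid ends (back-to-back, no overlap).

Felix & Mateo, Ingrid & Lucia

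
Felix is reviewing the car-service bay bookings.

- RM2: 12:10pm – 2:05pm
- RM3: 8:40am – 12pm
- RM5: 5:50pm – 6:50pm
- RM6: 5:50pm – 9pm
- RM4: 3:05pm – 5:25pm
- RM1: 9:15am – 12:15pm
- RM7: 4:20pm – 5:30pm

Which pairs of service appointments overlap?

Sorted by start: RM3, RM1, RM2, RM4, RM7, RM5, RM6.
RM1 starts before RM3 ends → RM3 and RM1 overlap.
RM2 starts after RM3 ends — done with RM3.
RM2 starts before RM1 ends → RM1 and RM2 overlap.
RM4 starts after RM1 ends — done with RM1.
RM4 starts after RM2 ends — done with RM2.
RM7 starts before RM4 ends → RM4 and RM7 overlap.
RM5 starts after RM4 ends — done with RM4.
RM5 starts after RM7 ends — done with RM7.
RM6 starts before RM5 ends → RM5 and RM6 overlap.

RM1 & RM2, RM1 & RM3, RM4 & RM7, RM5 & RM6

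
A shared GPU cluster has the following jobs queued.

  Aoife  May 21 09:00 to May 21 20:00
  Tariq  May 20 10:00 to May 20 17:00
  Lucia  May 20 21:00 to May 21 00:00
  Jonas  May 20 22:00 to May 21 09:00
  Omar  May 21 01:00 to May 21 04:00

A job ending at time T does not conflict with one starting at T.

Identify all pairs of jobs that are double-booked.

Jonas & Lucia, Jonas & Omar

Two intervals overlap when each starts before the other ends.
Sorted by start: Tariq, Lucia, Jonas, Omar, Aoife.
Lucia starts after Tariq ends — done with Tariq.
Jonas starts before Lucia ends → Lucia and Jonas overlap.
Omar starts after Lucia ends — done with Lucia.
Omar starts before Jonas ends → Jonas and Omar overlap.
Aoife starts exactly when Jonas ends (back-to-back, no overlap).
Aoife starts after Omar ends.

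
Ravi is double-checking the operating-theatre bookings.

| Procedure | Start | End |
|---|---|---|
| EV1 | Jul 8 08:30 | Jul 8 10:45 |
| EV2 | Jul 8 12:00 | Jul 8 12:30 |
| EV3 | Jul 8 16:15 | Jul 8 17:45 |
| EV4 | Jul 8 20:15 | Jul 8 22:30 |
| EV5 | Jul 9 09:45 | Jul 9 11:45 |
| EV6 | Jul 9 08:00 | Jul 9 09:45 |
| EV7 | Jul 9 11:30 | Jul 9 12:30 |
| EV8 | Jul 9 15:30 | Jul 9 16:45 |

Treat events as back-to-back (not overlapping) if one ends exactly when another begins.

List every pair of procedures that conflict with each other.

Two intervals overlap when each starts before the other ends.
Sorted by start: EV1, EV2, EV3, EV4, EV6, EV5, EV7, EV8.
EV2 starts after EV1 ends, so EV1 has no further overlaps.
EV3 starts after EV2 ends, so EV2 has no further overlaps.
EV4 starts after EV3 ends, so EV3 has no further overlaps.
EV6 starts after EV4 ends, so EV4 has no further overlaps.
EV5 starts exactly when EV6 ends (back-to-back, no overlap), so EV6 has no further overlaps.
EV7 starts before EV5 ends → EV5 and EV7 overlap.
EV8 starts after EV5 ends.
EV8 starts after EV7 ends.

EV5 & EV7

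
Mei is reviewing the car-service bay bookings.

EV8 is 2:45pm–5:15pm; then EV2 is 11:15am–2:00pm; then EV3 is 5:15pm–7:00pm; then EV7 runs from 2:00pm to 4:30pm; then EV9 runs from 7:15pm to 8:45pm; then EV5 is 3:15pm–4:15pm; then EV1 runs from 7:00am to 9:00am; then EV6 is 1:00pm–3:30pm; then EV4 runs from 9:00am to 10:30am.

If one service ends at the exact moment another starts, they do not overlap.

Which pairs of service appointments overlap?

EV2 & EV6, EV5 & EV6, EV5 & EV7, EV5 & EV8, EV6 & EV7, EV6 & EV8, EV7 & EV8

Sorted by start: EV1, EV4, EV2, EV6, EV7, EV8, EV5, EV3, EV9.
EV4 starts exactly when EV1 ends (back-to-back, no overlap); EV1 is clear from here.
EV2 starts after EV4 ends; EV4 is clear from here.
EV6 starts before EV2 ends → EV2 and EV6 overlap.
EV7 starts exactly when EV2 ends (back-to-back, no overlap); EV2 is clear from here.
EV7 starts before EV6 ends → EV6 and EV7 overlap.
EV8 starts before EV6 ends → EV6 and EV8 overlap.
EV5 starts before EV6 ends → EV6 and EV5 overlap.
EV3 starts after EV6 ends; EV6 is clear from here.
EV8 starts before EV7 ends → EV7 and EV8 overlap.
EV5 starts before EV7 ends → EV7 and EV5 overlap.
EV3 starts after EV7 ends; EV7 is clear from here.
EV5 starts before EV8 ends → EV8 and EV5 overlap.
EV3 starts exactly when EV8 ends (back-to-back, no overlap); EV8 is clear from here.
EV3 starts after EV5 ends; EV5 is clear from here.
EV9 starts after EV3 ends.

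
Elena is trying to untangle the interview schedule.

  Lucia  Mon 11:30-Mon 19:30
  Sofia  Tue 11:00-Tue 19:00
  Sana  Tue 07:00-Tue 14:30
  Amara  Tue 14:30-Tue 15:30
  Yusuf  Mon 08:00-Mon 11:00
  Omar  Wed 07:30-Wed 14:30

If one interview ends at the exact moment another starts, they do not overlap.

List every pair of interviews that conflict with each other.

Two intervals overlap when each starts before the other ends.
Sorted by start: Yusuf, Lucia, Sana, Sofia, Amara, Omar.
Lucia starts after Yusuf ends, so nothing later overlaps Yusuf either.
Sana starts after Lucia ends, so nothing later overlaps Lucia either.
Sofia starts before Sana ends → Sana and Sofia overlap.
Amara starts exactly when Sana ends (back-to-back, no overlap), so nothing later overlaps Sana either.
Amara starts before Sofia ends → Sofia and Amara overlap.
Omar starts after Sofia ends.
Omar starts after Amara ends.

Amara & Sofia, Sana & Sofia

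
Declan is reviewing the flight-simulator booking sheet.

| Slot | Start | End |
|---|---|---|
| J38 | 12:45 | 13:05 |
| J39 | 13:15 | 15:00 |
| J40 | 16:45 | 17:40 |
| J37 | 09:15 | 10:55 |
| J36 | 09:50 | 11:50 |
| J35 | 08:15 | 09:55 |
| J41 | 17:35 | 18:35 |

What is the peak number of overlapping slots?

Sweep the timeline, counting +1 at each start and −1 at each end (ends before starts at a tie):
08:15 start J35 → 1
09:15 start J37 → 2
09:50 start J36 → 3
09:55 end J35 → 2
10:55 end J37 → 1
11:50 end J36 → 0
12:45 start J38 → 1
13:05 end J38 → 0
13:15 start J39 → 1
15:00 end J39 → 0
16:45 start J40 → 1
17:35 start J41 → 2
17:40 end J40 → 1
18:35 end J41 → 0
Peak is 3, at 09:50 (J35, J36, J37).

3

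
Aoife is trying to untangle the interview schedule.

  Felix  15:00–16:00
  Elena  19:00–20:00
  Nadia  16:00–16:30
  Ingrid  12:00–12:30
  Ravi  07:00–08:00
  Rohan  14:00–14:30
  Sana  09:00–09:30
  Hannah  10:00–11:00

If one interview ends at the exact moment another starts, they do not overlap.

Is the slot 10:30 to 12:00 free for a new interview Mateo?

No — it overlaps Hannah

Ravi: ends 08:00 at or before Mateo starts 10:30 → clear.
Sana: ends 09:30 at or before Mateo starts 10:30 → clear.
Hannah: starts 10:00 before Mateo ends 12:00, and ends 11:00 after Mateo starts 10:30 → overlap.
Ingrid: starts 12:00 at or after Mateo ends 12:00 → clear.
Rohan: starts 14:00 at or after Mateo ends 12:00 → clear.
Felix: starts 15:00 at or after Mateo ends 12:00 → clear.
Nadia: starts 16:00 at or after Mateo ends 12:00 → clear.
Elena: starts 19:00 at or after Mateo ends 12:00 → clear.
Mateo overlaps Hannah.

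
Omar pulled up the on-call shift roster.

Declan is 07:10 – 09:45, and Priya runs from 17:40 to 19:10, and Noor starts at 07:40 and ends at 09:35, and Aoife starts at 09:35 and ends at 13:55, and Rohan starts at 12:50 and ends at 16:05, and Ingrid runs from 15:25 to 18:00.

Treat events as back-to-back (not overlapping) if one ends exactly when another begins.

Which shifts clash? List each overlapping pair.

Aoife & Declan, Aoife & Rohan, Declan & Noor, Ingrid & Priya, Ingrid & Rohan

Sorted by start: Declan, Noor, Aoife, Rohan, Ingrid, Priya.
Noor starts before Declan ends → Declan and Noor overlap.
Aoife starts before Declan ends → Declan and Aoife overlap.
Rohan starts after Declan ends, so nothing later overlaps Declan either.
Aoife starts exactly when Noor ends (back-to-back, no overlap), so nothing later overlaps Noor either.
Rohan starts before Aoife ends → Aoife and Rohan overlap.
Ingrid starts after Aoife ends, so nothing later overlaps Aoife either.
Ingrid starts before Rohan ends → Rohan and Ingrid overlap.
Priya starts after Rohan ends.
Priya starts before Ingrid ends → Ingrid and Priya overlap.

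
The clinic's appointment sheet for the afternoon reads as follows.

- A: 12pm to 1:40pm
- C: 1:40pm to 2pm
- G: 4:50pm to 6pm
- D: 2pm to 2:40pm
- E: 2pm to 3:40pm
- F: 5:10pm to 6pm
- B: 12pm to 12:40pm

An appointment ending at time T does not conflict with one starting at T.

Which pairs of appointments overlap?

Sorted by start: A, B, C, D, E, G, F.
B starts before A ends → A and B overlap.
C starts exactly when A ends (back-to-back, no overlap) — done with A.
C starts after B ends — done with B.
D starts exactly when C ends (back-to-back, no overlap) — done with C.
E starts before D ends → D and E overlap.
G starts after D ends — done with D.
G starts after E ends — done with E.
F starts before G ends → G and F overlap.

A & B, D & E, F & G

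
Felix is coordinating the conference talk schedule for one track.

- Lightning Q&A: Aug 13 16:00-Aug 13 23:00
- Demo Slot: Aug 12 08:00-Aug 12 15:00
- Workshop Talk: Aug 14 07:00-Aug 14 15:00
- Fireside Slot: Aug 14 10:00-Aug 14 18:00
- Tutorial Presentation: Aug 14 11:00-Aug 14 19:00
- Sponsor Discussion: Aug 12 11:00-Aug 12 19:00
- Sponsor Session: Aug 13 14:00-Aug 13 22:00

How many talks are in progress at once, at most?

Sort all start/end points and keep a running count:
Aug 12 08:00 start Demo Slot → 1
Aug 12 11:00 start Sponsor Discussion → 2
Aug 12 15:00 end Demo Slot → 1
Aug 12 19:00 end Sponsor Discussion → 0
Aug 13 14:00 start Sponsor Session → 1
Aug 13 16:00 start Lightning Q&A → 2
Aug 13 22:00 end Sponsor Session → 1
Aug 13 23:00 end Lightning Q&A → 0
Aug 14 07:00 start Workshop Talk → 1
Aug 14 10:00 start Fireside Slot → 2
Aug 14 11:00 start Tutorial Presentation → 3
Aug 14 15:00 end Workshop Talk → 2
Aug 14 18:00 end Fireside Slot → 1
Aug 14 19:00 end Tutorial Presentation → 0
Peak is 3, at Aug 14 11:00 (Fireside Slot, Tutorial Presentation, Workshop Talk).

3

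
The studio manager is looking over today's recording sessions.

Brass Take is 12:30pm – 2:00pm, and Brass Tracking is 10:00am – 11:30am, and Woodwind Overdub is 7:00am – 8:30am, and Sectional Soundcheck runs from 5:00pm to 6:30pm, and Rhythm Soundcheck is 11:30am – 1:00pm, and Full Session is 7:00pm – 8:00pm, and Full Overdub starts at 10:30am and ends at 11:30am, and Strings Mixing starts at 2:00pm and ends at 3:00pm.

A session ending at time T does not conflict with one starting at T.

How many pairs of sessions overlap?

2

Sorted by start: Woodwind Overdub, Brass Tracking, Full Overdub, Rhythm Soundcheck, Brass Take, Strings Mixing, Sectional Soundcheck, Full Session.
Brass Tracking starts after Woodwind Overdub ends; Woodwind Overdub is clear from here.
Full Overdub starts before Brass Tracking ends → Brass Tracking and Full Overdub overlap.
Rhythm Soundcheck starts exactly when Brass Tracking ends (back-to-back, no overlap); Brass Tracking is clear from here.
Rhythm Soundcheck starts exactly when Full Overdub ends (back-to-back, no overlap); Full Overdub is clear from here.
Brass Take starts before Rhythm Soundcheck ends → Rhythm Soundcheck and Brass Take overlap.
Strings Mixing starts after Rhythm Soundcheck ends; Rhythm Soundcheck is clear from here.
Strings Mixing starts exactly when Brass Take ends (back-to-back, no overlap); Brass Take is clear from here.
Sectional Soundcheck starts after Strings Mixing ends; Strings Mixing is clear from here.
Full Session starts after Sectional Soundcheck ends.
Overlapping pairs: Brass Take & Rhythm Soundcheck, Brass Tracking & Full Overdub — 2 in total.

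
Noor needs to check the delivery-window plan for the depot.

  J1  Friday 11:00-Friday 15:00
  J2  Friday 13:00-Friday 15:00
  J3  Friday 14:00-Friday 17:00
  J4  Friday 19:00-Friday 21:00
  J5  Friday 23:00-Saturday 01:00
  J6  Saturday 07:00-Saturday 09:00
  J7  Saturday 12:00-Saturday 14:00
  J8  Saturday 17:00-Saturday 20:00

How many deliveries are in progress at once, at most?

Sort all start/end points and keep a running count:
Friday 11:00 start J1 → 1
Friday 13:00 start J2 → 2
Friday 14:00 start J3 → 3
Friday 15:00 end J1 → 2
Friday 15:00 end J2 → 1
Friday 17:00 end J3 → 0
Friday 19:00 start J4 → 1
Friday 21:00 end J4 → 0
Friday 23:00 start J5 → 1
Saturday 01:00 end J5 → 0
Saturday 07:00 start J6 → 1
Saturday 09:00 end J6 → 0
Saturday 12:00 start J7 → 1
Saturday 14:00 end J7 → 0
Saturday 17:00 start J8 → 1
Saturday 20:00 end J8 → 0
Peak is 3, at Friday 14:00 (J1, J2, J3).

3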